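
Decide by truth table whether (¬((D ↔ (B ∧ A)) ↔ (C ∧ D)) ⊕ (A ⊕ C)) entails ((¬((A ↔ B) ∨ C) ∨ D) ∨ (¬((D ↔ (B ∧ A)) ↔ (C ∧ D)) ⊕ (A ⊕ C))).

A | B | C | D || φ | ψ
1 | 1 | 1 | 1 || 0 | 1
1 | 1 | 1 | 0 || 0 | 0
1 | 1 | 0 | 1 || 0 | 1
1 | 1 | 0 | 0 || 1 | 1
1 | 0 | 1 | 1 || 1 | 1
1 | 0 | 1 | 0 || 1 | 1
1 | 0 | 0 | 1 || 1 | 1
1 | 0 | 0 | 0 || 0 | 1
0 | 1 | 1 | 1 || 0 | 1
0 | 1 | 1 | 0 || 0 | 0
0 | 1 | 0 | 1 || 0 | 1
0 | 1 | 0 | 0 || 1 | 1
0 | 0 | 1 | 1 || 0 | 1
0 | 0 | 1 | 0 || 0 | 0
0 | 0 | 0 | 1 || 0 | 1
0 | 0 | 0 | 0 || 1 | 1
In every row where φ is true, ψ is also true, so φ ⊨ ψ.

yes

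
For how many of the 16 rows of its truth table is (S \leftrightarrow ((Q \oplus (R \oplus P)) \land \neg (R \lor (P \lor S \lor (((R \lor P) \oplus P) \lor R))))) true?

7

P | Q | R | S || φ
0 | 0 | 0 | 0 || 1
0 | 0 | 0 | 1 || 0
0 | 0 | 1 | 0 || 1
0 | 0 | 1 | 1 || 0
0 | 1 | 0 | 0 || 0
0 | 1 | 0 | 1 || 0
0 | 1 | 1 | 0 || 1
0 | 1 | 1 | 1 || 0
1 | 0 | 0 | 0 || 1
1 | 0 | 0 | 1 || 0
1 | 0 | 1 | 0 || 1
1 | 0 | 1 | 1 || 0
1 | 1 | 0 | 0 || 1
1 | 1 | 0 | 1 || 0
1 | 1 | 1 | 0 || 1
1 | 1 | 1 | 1 || 0
The formula is true on 7 of the 16 rows.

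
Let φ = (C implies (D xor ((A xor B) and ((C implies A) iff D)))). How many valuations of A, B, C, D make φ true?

12

A | B | C | D || φ
1 | 1 | 1 | 1 || 1
1 | 1 | 1 | 0 || 0
1 | 1 | 0 | 1 || 1
1 | 1 | 0 | 0 || 1
1 | 0 | 1 | 1 || 0
1 | 0 | 1 | 0 || 0
1 | 0 | 0 | 1 || 1
1 | 0 | 0 | 0 || 1
0 | 1 | 1 | 1 || 1
0 | 1 | 1 | 0 || 1
0 | 1 | 0 | 1 || 1
0 | 1 | 0 | 0 || 1
0 | 0 | 1 | 1 || 1
0 | 0 | 1 | 0 || 0
0 | 0 | 0 | 1 || 1
0 | 0 | 0 | 0 || 1
The formula is true on 12 of the 16 rows.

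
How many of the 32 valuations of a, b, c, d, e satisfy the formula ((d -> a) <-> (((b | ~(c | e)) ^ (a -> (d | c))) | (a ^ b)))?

18

a | b | c | d | e | φ
- | - | - | - | - | -
F | F | F | F | F | F
F | F | F | F | T | T
F | F | F | T | F | T
F | F | F | T | T | F
F | F | T | F | F | T
F | F | T | F | T | T
F | F | T | T | F | F
F | F | T | T | T | F
F | T | F | F | F | T
F | T | F | F | T | T
F | T | F | T | F | F
F | T | F | T | T | F
F | T | T | F | F | T
F | T | T | F | T | T
F | T | T | T | F | F
F | T | T | T | T | F
T | F | F | F | F | T
T | F | F | F | T | T
T | F | F | T | F | T
T | F | F | T | T | T
T | F | T | F | F | T
T | F | T | F | T | T
T | F | T | T | F | T
T | F | T | T | T | T
T | T | F | F | F | T
T | T | F | F | T | T
T | T | F | T | F | F
T | T | F | T | T | F
T | T | T | F | F | F
T | T | T | F | T | F
T | T | T | T | F | F
T | T | T | T | T | F
The formula is true on 18 of the 32 rows.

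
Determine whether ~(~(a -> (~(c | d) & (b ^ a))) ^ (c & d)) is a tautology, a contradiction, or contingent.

  a      b      c      d    |    φ  
 True   True   True   True  |   True
 True   True   True  False  |  False
 True   True  False   True  |  False
 True   True  False  False  |  False
 True  False   True   True  |   True
 True  False   True  False  |  False
 True  False  False   True  |  False
 True  False  False  False  |   True
False   True   True   True  |  False
False   True   True  False  |   True
False   True  False   True  |   True
False   True  False  False  |   True
False  False   True   True  |  False
False  False   True  False  |   True
False  False  False   True  |   True
False  False  False  False  |   True
9 of 16 rows are True, so the formula is contingent.

contingent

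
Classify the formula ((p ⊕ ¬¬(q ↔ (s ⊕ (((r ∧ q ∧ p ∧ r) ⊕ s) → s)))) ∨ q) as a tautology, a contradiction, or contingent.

contingent

  p      q      r      s    |  (r ∧ q ∧ p ∧ r)  ((r ∧ q ∧ p ∧ r) ⊕ s)  (((r ∧ q ∧ p ∧ r) ⊕ s) → s)    φ  
 True   True   True   True  |        True               False                      True              True
 True   True   True  False  |        True                True                     False              True
 True   True  False   True  |       False                True                      True              True
 True   True  False  False  |       False               False                      True              True
 True  False   True   True  |       False                True                      True             False
 True  False   True  False  |       False               False                      True              True
 True  False  False   True  |       False                True                      True             False
 True  False  False  False  |       False               False                      True              True
False   True   True   True  |       False                True                      True              True
False   True   True  False  |       False               False                      True              True
False   True  False   True  |       False                True                      True              True
False   True  False  False  |       False               False                      True              True
False  False   True   True  |       False                True                      True              True
False  False   True  False  |       False               False                      True             False
False  False  False   True  |       False                True                      True              True
False  False  False  False  |       False               False                      True             False
12 of 16 rows are True, so the formula is contingent.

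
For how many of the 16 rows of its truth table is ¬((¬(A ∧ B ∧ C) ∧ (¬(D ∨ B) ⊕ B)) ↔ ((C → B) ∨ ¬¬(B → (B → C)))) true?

6

A | B | C | D || (A ∧ B ∧ C) | ¬(A ∧ B ∧ C) | (D ∨ B) | ¬(D ∨ B) | (¬(D ∨ B) ⊕ B) | (C → B) | (B → C) | (B → (B → C)) | ¬(B → (B → C)) | ¬¬(B → (B → C)) | ((C → B) ∨ ¬¬(B → (B → C))) | φ
F | F | F | F ||      F      |      T       |    F    |    T     |       T        |    T    |    T    |       T       |       F        |        T        |              T              | F
F | F | F | T ||      F      |      T       |    T    |    F     |       F        |    T    |    T    |       T       |       F        |        T        |              T              | T
F | F | T | F ||      F      |      T       |    F    |    T     |       T        |    F    |    T    |       T       |       F        |        T        |              T              | F
F | F | T | T ||      F      |      T       |    T    |    F     |       F        |    F    |    T    |       T       |       F        |        T        |              T              | T
F | T | F | F ||      F      |      T       |    T    |    F     |       T        |    T    |    F    |       F       |       T        |        F        |              T              | F
F | T | F | T ||      F      |      T       |    T    |    F     |       T        |    T    |    F    |       F       |       T        |        F        |              T              | F
F | T | T | F ||      F      |      T       |    T    |    F     |       T        |    T    |    T    |       T       |       F        |        T        |              T              | F
F | T | T | T ||      F      |      T       |    T    |    F     |       T        |    T    |    T    |       T       |       F        |        T        |              T              | F
T | F | F | F ||      F      |      T       |    F    |    T     |       T        |    T    |    T    |       T       |       F        |        T        |              T              | F
T | F | F | T ||      F      |      T       |    T    |    F     |       F        |    T    |    T    |       T       |       F        |        T        |              T              | T
T | F | T | F ||      F      |      T       |    F    |    T     |       T        |    F    |    T    |       T       |       F        |        T        |              T              | F
T | F | T | T ||      F      |      T       |    T    |    F     |       F        |    F    |    T    |       T       |       F        |        T        |              T              | T
T | T | F | F ||      F      |      T       |    T    |    F     |       T        |    T    |    F    |       F       |       T        |        F        |              T              | F
T | T | F | T ||      F      |      T       |    T    |    F     |       T        |    T    |    F    |       F       |       T        |        F        |              T              | F
T | T | T | F ||      T      |      F       |    T    |    F     |       T        |    T    |    T    |       T       |       F        |        T        |              T              | T
T | T | T | T ||      T      |      F       |    T    |    F     |       T        |    T    |    T    |       T       |       F        |        T        |              T              | T
The formula is true on 6 of the 16 rows.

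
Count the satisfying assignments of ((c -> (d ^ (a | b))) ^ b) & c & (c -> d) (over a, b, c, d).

a | b | c | d || φ
1 | 1 | 1 | 1 || 1
1 | 1 | 1 | 0 || 0
1 | 1 | 0 | 1 || 0
1 | 1 | 0 | 0 || 0
1 | 0 | 1 | 1 || 0
1 | 0 | 1 | 0 || 0
1 | 0 | 0 | 1 || 0
1 | 0 | 0 | 0 || 0
0 | 1 | 1 | 1 || 1
0 | 1 | 1 | 0 || 0
0 | 1 | 0 | 1 || 0
0 | 1 | 0 | 0 || 0
0 | 0 | 1 | 1 || 1
0 | 0 | 1 | 0 || 0
0 | 0 | 0 | 1 || 0
0 | 0 | 0 | 0 || 0
The formula is true on 3 of the 16 rows.

3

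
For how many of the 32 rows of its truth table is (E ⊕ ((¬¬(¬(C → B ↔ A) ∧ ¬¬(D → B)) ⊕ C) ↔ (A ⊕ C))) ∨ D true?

A | B | C | D | E | φ
- | - | - | - | - | -
T | T | T | T | T | T
T | T | T | T | F | T
T | T | T | F | T | T
T | T | T | F | F | F
T | T | F | T | T | T
T | T | F | T | F | T
T | T | F | F | T | T
T | T | F | F | F | F
T | F | T | T | T | T
T | F | T | T | F | T
T | F | T | F | T | F
T | F | T | F | F | T
T | F | F | T | T | T
T | F | F | T | F | T
T | F | F | F | T | T
T | F | F | F | F | F
F | T | T | T | T | T
F | T | T | T | F | T
F | T | T | F | T | T
F | T | T | F | F | F
F | T | F | T | T | T
F | T | F | T | F | T
F | T | F | F | T | T
F | T | F | F | F | F
F | F | T | T | T | T
F | F | T | T | F | T
F | F | T | F | T | F
F | F | T | F | F | T
F | F | F | T | T | T
F | F | F | T | F | T
F | F | F | F | T | T
F | F | F | F | F | F
The formula is true on 24 of the 32 rows.

24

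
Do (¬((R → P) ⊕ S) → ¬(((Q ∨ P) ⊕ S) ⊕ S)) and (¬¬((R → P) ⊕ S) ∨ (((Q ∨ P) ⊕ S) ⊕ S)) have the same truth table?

not equivalent

P | Q | R | S | φ | ψ
- | - | - | - | - | -
1 | 1 | 1 | 1 | 0 | 1
1 | 1 | 1 | 0 | 1 | 1
1 | 1 | 0 | 1 | 0 | 1
1 | 1 | 0 | 0 | 1 | 1
1 | 0 | 1 | 1 | 0 | 1
1 | 0 | 1 | 0 | 1 | 1
1 | 0 | 0 | 1 | 0 | 1
1 | 0 | 0 | 0 | 1 | 1
0 | 1 | 1 | 1 | 1 | 1
0 | 1 | 1 | 0 | 0 | 1
0 | 1 | 0 | 1 | 0 | 1
0 | 1 | 0 | 0 | 1 | 1
0 | 0 | 1 | 1 | 1 | 1
0 | 0 | 1 | 0 | 1 | 0
0 | 0 | 0 | 1 | 1 | 0
0 | 0 | 0 | 0 | 1 | 1
The columns differ at P=1, Q=1, R=1, S=1 (φ=0, ψ=1), so they are not equivalent.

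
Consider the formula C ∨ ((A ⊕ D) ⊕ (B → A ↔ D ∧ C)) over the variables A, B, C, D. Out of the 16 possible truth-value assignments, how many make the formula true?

12

A | B | C | D || φ
1 | 1 | 1 | 1 || 1
1 | 1 | 1 | 0 || 1
1 | 1 | 0 | 1 || 0
1 | 1 | 0 | 0 || 1
1 | 0 | 1 | 1 || 1
1 | 0 | 1 | 0 || 1
1 | 0 | 0 | 1 || 0
1 | 0 | 0 | 0 || 1
0 | 1 | 1 | 1 || 1
0 | 1 | 1 | 0 || 1
0 | 1 | 0 | 1 || 0
0 | 1 | 0 | 0 || 1
0 | 0 | 1 | 1 || 1
0 | 0 | 1 | 0 || 1
0 | 0 | 0 | 1 || 1
0 | 0 | 0 | 0 || 0
The formula is true on 12 of the 16 rows.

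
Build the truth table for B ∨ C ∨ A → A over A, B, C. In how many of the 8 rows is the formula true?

5

A  B  C  |  (B ∨ C)  ((B ∨ C) ∨ A)  (((B ∨ C) ∨ A) → A)
F  F  F  |     F           F                 T         
F  F  T  |     T           T                 F         
F  T  F  |     T           T                 F         
F  T  T  |     T           T                 F         
T  F  F  |     F           T                 T         
T  F  T  |     T           T                 T         
T  T  F  |     T           T                 T         
T  T  T  |     T           T                 T         
The formula is true on 5 of the 8 rows.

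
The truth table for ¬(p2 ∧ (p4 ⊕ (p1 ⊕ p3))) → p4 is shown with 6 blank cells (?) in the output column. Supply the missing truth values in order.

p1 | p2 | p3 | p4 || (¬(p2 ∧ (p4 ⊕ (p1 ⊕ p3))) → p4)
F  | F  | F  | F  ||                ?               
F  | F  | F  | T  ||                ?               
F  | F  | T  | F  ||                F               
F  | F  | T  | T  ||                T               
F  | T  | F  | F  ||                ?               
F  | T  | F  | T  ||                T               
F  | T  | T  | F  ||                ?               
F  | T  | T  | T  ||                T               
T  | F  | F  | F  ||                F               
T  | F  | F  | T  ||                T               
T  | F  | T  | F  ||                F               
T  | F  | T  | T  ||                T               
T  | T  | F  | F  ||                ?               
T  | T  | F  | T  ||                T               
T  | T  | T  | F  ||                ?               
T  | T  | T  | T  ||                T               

F, T, F, T, T, F

Row p1=F, p2=F, p3=F, p4=F: ¬(p2 ∧ (p4 ⊕ (p1 ⊕ p3))) = T, so (¬(p2 ∧ (p4 ⊕ (p1 ⊕ p3))) → p4) = F.
Row p1=F, p2=F, p3=F, p4=T: ¬(p2 ∧ (p4 ⊕ (p1 ⊕ p3))) = T, so (¬(p2 ∧ (p4 ⊕ (p1 ⊕ p3))) → p4) = T.
Row p1=F, p2=T, p3=F, p4=F: ¬(p2 ∧ (p4 ⊕ (p1 ⊕ p3))) = T, so (¬(p2 ∧ (p4 ⊕ (p1 ⊕ p3))) → p4) = F.
Row p1=F, p2=T, p3=T, p4=F: ¬(p2 ∧ (p4 ⊕ (p1 ⊕ p3))) = F, so (¬(p2 ∧ (p4 ⊕ (p1 ⊕ p3))) → p4) = T.
Row p1=T, p2=T, p3=F, p4=F: ¬(p2 ∧ (p4 ⊕ (p1 ⊕ p3))) = F, so (¬(p2 ∧ (p4 ⊕ (p1 ⊕ p3))) → p4) = T.
Row p1=T, p2=T, p3=T, p4=F: ¬(p2 ∧ (p4 ⊕ (p1 ⊕ p3))) = T, so (¬(p2 ∧ (p4 ⊕ (p1 ⊕ p3))) → p4) = F.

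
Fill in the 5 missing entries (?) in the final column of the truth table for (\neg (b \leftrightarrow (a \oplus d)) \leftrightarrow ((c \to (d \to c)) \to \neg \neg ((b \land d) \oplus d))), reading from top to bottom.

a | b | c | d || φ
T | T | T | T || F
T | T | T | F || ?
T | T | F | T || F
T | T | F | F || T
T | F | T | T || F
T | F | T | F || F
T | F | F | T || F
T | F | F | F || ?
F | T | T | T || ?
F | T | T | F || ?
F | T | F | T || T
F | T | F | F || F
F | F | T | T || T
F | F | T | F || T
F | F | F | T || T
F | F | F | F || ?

Row a=T, b=T, c=T, d=F: \neg (b \leftrightarrow (a \oplus d)) = F, ((c \to (d \to c)) \to \neg \neg ((b \land d) \oplus d)) = F, so the formula = T.
Row a=T, b=F, c=F, d=F: \neg (b \leftrightarrow (a \oplus d)) = T, ((c \to (d \to c)) \to \neg \neg ((b \land d) \oplus d)) = F, so the formula = F.
Row a=F, b=T, c=T, d=T: \neg (b \leftrightarrow (a \oplus d)) = F, ((c \to (d \to c)) \to \neg \neg ((b \land d) \oplus d)) = F, so the formula = T.
Row a=F, b=T, c=T, d=F: \neg (b \leftrightarrow (a \oplus d)) = T, ((c \to (d \to c)) \to \neg \neg ((b \land d) \oplus d)) = F, so the formula = F.
Row a=F, b=F, c=F, d=F: \neg (b \leftrightarrow (a \oplus d)) = F, ((c \to (d \to c)) \to \neg \neg ((b \land d) \oplus d)) = F, so the formula = T.

T, F, T, F, T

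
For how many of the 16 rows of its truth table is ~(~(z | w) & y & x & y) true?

15

x  y  z  w     (z | w)  ~(z | w)  (~(z | w) & y & x & y)  ~(~(z | w) & y & x & y)
T  T  T  T        T        F                F                        T           
T  T  T  F        T        F                F                        T           
T  T  F  T        T        F                F                        T           
T  T  F  F        F        T                T                        F           
T  F  T  T        T        F                F                        T           
T  F  T  F        T        F                F                        T           
T  F  F  T        T        F                F                        T           
T  F  F  F        F        T                F                        T           
F  T  T  T        T        F                F                        T           
F  T  T  F        T        F                F                        T           
F  T  F  T        T        F                F                        T           
F  T  F  F        F        T                F                        T           
F  F  T  T        T        F                F                        T           
F  F  T  F        T        F                F                        T           
F  F  F  T        T        F                F                        T           
F  F  F  F        F        T                F                        T           
The formula is true on 15 of the 16 rows.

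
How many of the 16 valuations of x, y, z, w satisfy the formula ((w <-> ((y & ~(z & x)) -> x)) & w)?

6

x  y  z  w  |  (z & x)  ~(z & x)  (y & ~(z & x))  ((y & ~(z & x)) -> x)  φ
T  T  T  T  |     T        F            F                   T            T
T  T  T  F  |     T        F            F                   T            F
T  T  F  T  |     F        T            T                   T            T
T  T  F  F  |     F        T            T                   T            F
T  F  T  T  |     T        F            F                   T            T
T  F  T  F  |     T        F            F                   T            F
T  F  F  T  |     F        T            F                   T            T
T  F  F  F  |     F        T            F                   T            F
F  T  T  T  |     F        T            T                   F            F
F  T  T  F  |     F        T            T                   F            F
F  T  F  T  |     F        T            T                   F            F
F  T  F  F  |     F        T            T                   F            F
F  F  T  T  |     F        T            F                   T            T
F  F  T  F  |     F        T            F                   T            F
F  F  F  T  |     F        T            F                   T            T
F  F  F  F  |     F        T            F                   T            F
The formula is true on 6 of the 16 rows.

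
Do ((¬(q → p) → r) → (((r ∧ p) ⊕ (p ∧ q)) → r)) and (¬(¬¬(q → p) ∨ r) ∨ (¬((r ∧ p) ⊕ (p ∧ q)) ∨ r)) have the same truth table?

equivalent

p | q | r || φ | ψ
F | F | F || T | T
F | F | T || T | T
F | T | F || T | T
F | T | T || T | T
T | F | F || T | T
T | F | T || T | T
T | T | F || F | F
T | T | T || T | T
The columns for φ and ψ agree on every row, so they are logically equivalent.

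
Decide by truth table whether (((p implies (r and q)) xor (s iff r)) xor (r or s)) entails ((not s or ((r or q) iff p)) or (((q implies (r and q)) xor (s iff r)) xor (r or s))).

p  q  r  s  |  φ  ψ
T  T  T  T  |  T  T
T  T  T  F  |  F  T
T  T  F  T  |  T  T
T  T  F  F  |  T  T
T  F  T  T  |  F  T
T  F  T  F  |  T  T
T  F  F  T  |  T  F
T  F  F  F  |  T  T
F  T  T  T  |  T  T
F  T  T  F  |  F  T
F  T  F  T  |  F  T
F  T  F  F  |  F  T
F  F  T  T  |  T  T
F  F  T  F  |  F  T
F  F  F  T  |  F  T
F  F  F  F  |  F  T
At p=T, q=F, r=F, s=T we have φ true but ψ false, so φ does not entail ψ.

no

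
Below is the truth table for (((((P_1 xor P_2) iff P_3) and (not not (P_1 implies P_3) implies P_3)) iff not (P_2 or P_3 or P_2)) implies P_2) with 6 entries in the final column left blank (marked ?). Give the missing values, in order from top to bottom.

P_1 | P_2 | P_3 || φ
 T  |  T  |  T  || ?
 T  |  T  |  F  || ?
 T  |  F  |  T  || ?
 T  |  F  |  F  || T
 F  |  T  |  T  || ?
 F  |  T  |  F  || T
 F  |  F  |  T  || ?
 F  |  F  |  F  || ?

T, T, T, T, F, T

Row P_1=T, P_2=T, P_3=T: ((((P_1 xor P_2) iff P_3) and (not not (P_1 implies P_3) implies P_3)) iff not (P_2 or P_3 or P_2)) = T, so the formula = T.
Row P_1=T, P_2=T, P_3=F: ((((P_1 xor P_2) iff P_3) and (not not (P_1 implies P_3) implies P_3)) iff not (P_2 or P_3 or P_2)) = F, so the formula = T.
Row P_1=T, P_2=F, P_3=T: ((((P_1 xor P_2) iff P_3) and (not not (P_1 implies P_3) implies P_3)) iff not (P_2 or P_3 or P_2)) = F, so the formula = T.
Row P_1=F, P_2=T, P_3=T: ((((P_1 xor P_2) iff P_3) and (not not (P_1 implies P_3) implies P_3)) iff not (P_2 or P_3 or P_2)) = F, so the formula = T.
Row P_1=F, P_2=F, P_3=T: ((((P_1 xor P_2) iff P_3) and (not not (P_1 implies P_3) implies P_3)) iff not (P_2 or P_3 or P_2)) = T, so the formula = F.
Row P_1=F, P_2=F, P_3=F: ((((P_1 xor P_2) iff P_3) and (not not (P_1 implies P_3) implies P_3)) iff not (P_2 or P_3 or P_2)) = F, so the formula = T.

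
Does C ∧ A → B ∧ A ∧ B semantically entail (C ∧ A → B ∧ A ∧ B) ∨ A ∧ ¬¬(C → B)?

yes

A | B | C | φ | ψ
- | - | - | - | -
1 | 1 | 1 | 1 | 1
1 | 1 | 0 | 1 | 1
1 | 0 | 1 | 0 | 0
1 | 0 | 0 | 1 | 1
0 | 1 | 1 | 1 | 1
0 | 1 | 0 | 1 | 1
0 | 0 | 1 | 1 | 1
0 | 0 | 0 | 1 | 1
In every row where φ is true, ψ is also true, so φ ⊨ ψ.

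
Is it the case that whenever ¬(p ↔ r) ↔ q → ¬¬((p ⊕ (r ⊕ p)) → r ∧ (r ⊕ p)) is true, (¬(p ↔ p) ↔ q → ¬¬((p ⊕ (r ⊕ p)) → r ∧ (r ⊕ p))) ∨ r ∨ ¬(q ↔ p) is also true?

p  q  r  |  φ  ψ
T  T  T  |  T  T
T  T  F  |  T  F
T  F  T  |  F  T
T  F  F  |  T  T
F  T  T  |  T  T
F  T  F  |  F  T
F  F  T  |  T  T
F  F  F  |  F  F
At p=T, q=T, r=F we have φ true but ψ false, so φ does not entail ψ.

no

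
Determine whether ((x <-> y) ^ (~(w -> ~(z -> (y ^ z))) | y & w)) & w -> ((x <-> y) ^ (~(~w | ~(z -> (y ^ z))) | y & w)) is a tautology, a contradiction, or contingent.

x  y  z  w     (x <-> y)  (y ^ z)  (z -> (y ^ z))  ~(z -> (y ^ z))  (w -> ~(z -> (y ^ z)))  ~(w -> ~(z -> (y ^ z)))  (y & w)  ~w  (~w | ~(z -> (y ^ z)))  ~(~w | ~(z -> (y ^ z)))  φ
F  F  F  F         T         F           T                F                   T                        F                F     T             T                        F             T
F  F  F  T         T         F           T                F                   F                        T                F     F             F                        T             T
F  F  T  F         T         T           T                F                   T                        F                F     T             T                        F             T
F  F  T  T         T         T           T                F                   F                        T                F     F             F                        T             T
F  T  F  F         F         T           T                F                   T                        F                F     T             T                        F             T
F  T  F  T         F         T           T                F                   F                        T                T     F             F                        T             T
F  T  T  F         F         F           F                T                   T                        F                F     T             T                        F             T
F  T  T  T         F         F           F                T                   T                        F                T     F             T                        F             T
T  F  F  F         F         F           T                F                   T                        F                F     T             T                        F             T
T  F  F  T         F         F           T                F                   F                        T                F     F             F                        T             T
T  F  T  F         F         T           T                F                   T                        F                F     T             T                        F             T
T  F  T  T         F         T           T                F                   F                        T                F     F             F                        T             T
T  T  F  F         T         T           T                F                   T                        F                F     T             T                        F             T
T  T  F  T         T         T           T                F                   F                        T                T     F             F                        T             T
T  T  T  F         T         F           F                T                   T                        F                F     T             T                        F             T
T  T  T  T         T         F           F                T                   T                        F                T     F             T                        F             T
Every row is T, so the formula is a tautology.

tautology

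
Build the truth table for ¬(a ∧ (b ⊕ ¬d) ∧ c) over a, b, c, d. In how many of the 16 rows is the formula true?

a | b | c | d || ¬d | (b ⊕ ¬d) | ((b ⊕ ¬d) ∧ c) | (a ∧ ((b ⊕ ¬d) ∧ c)) | ¬(a ∧ ((b ⊕ ¬d) ∧ c))
1 | 1 | 1 | 1 || 0  |    1     |       1        |          1           |           0          
1 | 1 | 1 | 0 || 1  |    0     |       0        |          0           |           1          
1 | 1 | 0 | 1 || 0  |    1     |       0        |          0           |           1          
1 | 1 | 0 | 0 || 1  |    0     |       0        |          0           |           1          
1 | 0 | 1 | 1 || 0  |    0     |       0        |          0           |           1          
1 | 0 | 1 | 0 || 1  |    1     |       1        |          1           |           0          
1 | 0 | 0 | 1 || 0  |    0     |       0        |          0           |           1          
1 | 0 | 0 | 0 || 1  |    1     |       0        |          0           |           1          
0 | 1 | 1 | 1 || 0  |    1     |       1        |          0           |           1          
0 | 1 | 1 | 0 || 1  |    0     |       0        |          0           |           1          
0 | 1 | 0 | 1 || 0  |    1     |       0        |          0           |           1          
0 | 1 | 0 | 0 || 1  |    0     |       0        |          0           |           1          
0 | 0 | 1 | 1 || 0  |    0     |       0        |          0           |           1          
0 | 0 | 1 | 0 || 1  |    1     |       1        |          0           |           1          
0 | 0 | 0 | 1 || 0  |    0     |       0        |          0           |           1          
0 | 0 | 0 | 0 || 1  |    1     |       0        |          0           |           1          
The formula is true on 14 of the 16 rows.

14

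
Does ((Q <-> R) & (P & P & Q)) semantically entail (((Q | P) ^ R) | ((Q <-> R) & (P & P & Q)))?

yes

P  Q  R  |  φ  ψ
T  T  T  |  T  T
T  T  F  |  F  T
T  F  T  |  F  F
T  F  F  |  F  T
F  T  T  |  F  F
F  T  F  |  F  T
F  F  T  |  F  T
F  F  F  |  F  F
In every row where φ is true, ψ is also true, so φ ⊨ ψ.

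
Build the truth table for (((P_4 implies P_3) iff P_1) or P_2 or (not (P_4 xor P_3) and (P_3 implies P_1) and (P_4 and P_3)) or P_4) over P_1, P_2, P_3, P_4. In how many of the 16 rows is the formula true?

P_1 | P_2 | P_3 | P_4 | φ
--- | --- | --- | --- | -
 T  |  T  |  T  |  T  | T
 T  |  T  |  T  |  F  | T
 T  |  T  |  F  |  T  | T
 T  |  T  |  F  |  F  | T
 T  |  F  |  T  |  T  | T
 T  |  F  |  T  |  F  | T
 T  |  F  |  F  |  T  | T
 T  |  F  |  F  |  F  | T
 F  |  T  |  T  |  T  | T
 F  |  T  |  T  |  F  | T
 F  |  T  |  F  |  T  | T
 F  |  T  |  F  |  F  | T
 F  |  F  |  T  |  T  | T
 F  |  F  |  T  |  F  | F
 F  |  F  |  F  |  T  | T
 F  |  F  |  F  |  F  | F
The formula is true on 14 of the 16 rows.

14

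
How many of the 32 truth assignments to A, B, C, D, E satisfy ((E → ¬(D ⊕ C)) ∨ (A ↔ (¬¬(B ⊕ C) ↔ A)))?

  A   |   B   |   C   |   D   |   E   |   φ  
----- | ----- | ----- | ----- | ----- | -----
False | False | False | False | False |  True
False | False | False | False |  True |  True
False | False | False |  True | False |  True
False | False | False |  True |  True | False
False | False |  True | False | False |  True
False | False |  True | False |  True |  True
False | False |  True |  True | False |  True
False | False |  True |  True |  True |  True
False |  True | False | False | False |  True
False |  True | False | False |  True |  True
False |  True | False |  True | False |  True
False |  True | False |  True |  True |  True
False |  True |  True | False | False |  True
False |  True |  True | False |  True | False
False |  True |  True |  True | False |  True
False |  True |  True |  True |  True |  True
 True | False | False | False | False |  True
 True | False | False | False |  True |  True
 True | False | False |  True | False |  True
 True | False | False |  True |  True | False
 True | False |  True | False | False |  True
 True | False |  True | False |  True |  True
 True | False |  True |  True | False |  True
 True | False |  True |  True |  True |  True
 True |  True | False | False | False |  True
 True |  True | False | False |  True |  True
 True |  True | False |  True | False |  True
 True |  True | False |  True |  True |  True
 True |  True |  True | False | False |  True
 True |  True |  True | False |  True | False
 True |  True |  True |  True | False |  True
 True |  True |  True |  True |  True |  True
The formula is true on 28 of the 32 rows.

28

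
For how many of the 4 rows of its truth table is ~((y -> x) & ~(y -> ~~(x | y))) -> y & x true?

1

x  y     (y -> x)  (x | y)  ~(x | y)  ~~(x | y)  (y -> ~~(x | y))  ~(y -> ~~(x | y))  (y & x)  φ
1  1        1         1        0          1             1                  0             1     1
1  0        1         1        0          1             1                  0             0     0
0  1        0         1        0          1             1                  0             0     0
0  0        1         0        1          0             1                  0             0     0
The formula is true on 1 of the 4 rows.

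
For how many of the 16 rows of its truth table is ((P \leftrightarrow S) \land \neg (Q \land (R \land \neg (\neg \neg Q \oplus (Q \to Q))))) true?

6

P | Q | R | S | (P \leftrightarrow S) | \neg Q | \neg \neg Q | (Q \to Q) | φ
- | - | - | - | --------------------- | ------ | ----------- | --------- | -
0 | 0 | 0 | 0 |           1           |   1    |      0      |     1     | 1
0 | 0 | 0 | 1 |           0           |   1    |      0      |     1     | 0
0 | 0 | 1 | 0 |           1           |   1    |      0      |     1     | 1
0 | 0 | 1 | 1 |           0           |   1    |      0      |     1     | 0
0 | 1 | 0 | 0 |           1           |   0    |      1      |     1     | 1
0 | 1 | 0 | 1 |           0           |   0    |      1      |     1     | 0
0 | 1 | 1 | 0 |           1           |   0    |      1      |     1     | 0
0 | 1 | 1 | 1 |           0           |   0    |      1      |     1     | 0
1 | 0 | 0 | 0 |           0           |   1    |      0      |     1     | 0
1 | 0 | 0 | 1 |           1           |   1    |      0      |     1     | 1
1 | 0 | 1 | 0 |           0           |   1    |      0      |     1     | 0
1 | 0 | 1 | 1 |           1           |   1    |      0      |     1     | 1
1 | 1 | 0 | 0 |           0           |   0    |      1      |     1     | 0
1 | 1 | 0 | 1 |           1           |   0    |      1      |     1     | 1
1 | 1 | 1 | 0 |           0           |   0    |      1      |     1     | 0
1 | 1 | 1 | 1 |           1           |   0    |      1      |     1     | 0
The formula is true on 6 of the 16 rows.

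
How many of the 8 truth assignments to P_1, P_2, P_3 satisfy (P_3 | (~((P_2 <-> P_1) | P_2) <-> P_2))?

5

P_1 | P_2 | P_3 | φ
--- | --- | --- | -
 0  |  0  |  0  | 1
 0  |  0  |  1  | 1
 0  |  1  |  0  | 0
 0  |  1  |  1  | 1
 1  |  0  |  0  | 0
 1  |  0  |  1  | 1
 1  |  1  |  0  | 0
 1  |  1  |  1  | 1
The formula is true on 5 of the 8 rows.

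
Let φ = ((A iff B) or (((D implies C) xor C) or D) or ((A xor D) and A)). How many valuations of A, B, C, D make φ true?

15

A | B | C | D | φ
- | - | - | - | -
F | F | F | F | T
F | F | F | T | T
F | F | T | F | T
F | F | T | T | T
F | T | F | F | T
F | T | F | T | T
F | T | T | F | F
F | T | T | T | T
T | F | F | F | T
T | F | F | T | T
T | F | T | F | T
T | F | T | T | T
T | T | F | F | T
T | T | F | T | T
T | T | T | F | T
T | T | T | T | T
The formula is true on 15 of the 16 rows.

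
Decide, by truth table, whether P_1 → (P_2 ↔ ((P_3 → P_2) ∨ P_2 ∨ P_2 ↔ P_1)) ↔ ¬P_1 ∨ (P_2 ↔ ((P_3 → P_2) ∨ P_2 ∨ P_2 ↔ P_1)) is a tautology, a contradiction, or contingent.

P_1  P_2  P_3  |  (P_3 → P_2)  ((P_3 → P_2) ∨ P_2 ∨ P_2)  ¬P_1  φ
 0    0    0   |       1                   1               1    1
 0    0    1   |       0                   0               1    1
 0    1    0   |       1                   1               1    1
 0    1    1   |       1                   1               1    1
 1    0    0   |       1                   1               0    1
 1    0    1   |       0                   0               0    1
 1    1    0   |       1                   1               0    1
 1    1    1   |       1                   1               0    1
Every row is 1, so the formula is a tautology.

tautology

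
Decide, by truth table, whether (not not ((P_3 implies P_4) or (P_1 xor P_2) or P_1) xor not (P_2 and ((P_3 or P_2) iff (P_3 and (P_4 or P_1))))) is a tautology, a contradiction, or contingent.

 P_1  |  P_2  |  P_3  |  P_4  |   φ  
----- | ----- | ----- | ----- | -----
 True |  True |  True |  True |  True
 True |  True |  True | False |  True
 True |  True | False |  True | False
 True |  True | False | False | False
 True | False |  True |  True | False
 True | False |  True | False | False
 True | False | False |  True | False
 True | False | False | False | False
False |  True |  True |  True |  True
False |  True |  True | False | False
False |  True | False |  True | False
False |  True | False | False | False
False | False |  True |  True | False
False | False |  True | False |  True
False | False | False |  True | False
False | False | False | False | False
4 of 16 rows are True, so the formula is contingent.

contingent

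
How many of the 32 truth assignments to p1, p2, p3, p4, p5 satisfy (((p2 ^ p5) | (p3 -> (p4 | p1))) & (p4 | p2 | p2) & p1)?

12

p1 | p2 | p3 | p4 | p5 || φ
T  | T  | T  | T  | T  || T
T  | T  | T  | T  | F  || T
T  | T  | T  | F  | T  || T
T  | T  | T  | F  | F  || T
T  | T  | F  | T  | T  || T
T  | T  | F  | T  | F  || T
T  | T  | F  | F  | T  || T
T  | T  | F  | F  | F  || T
T  | F  | T  | T  | T  || T
T  | F  | T  | T  | F  || T
T  | F  | T  | F  | T  || F
T  | F  | T  | F  | F  || F
T  | F  | F  | T  | T  || T
T  | F  | F  | T  | F  || T
T  | F  | F  | F  | T  || F
T  | F  | F  | F  | F  || F
F  | T  | T  | T  | T  || F
F  | T  | T  | T  | F  || F
F  | T  | T  | F  | T  || F
F  | T  | T  | F  | F  || F
F  | T  | F  | T  | T  || F
F  | T  | F  | T  | F  || F
F  | T  | F  | F  | T  || F
F  | T  | F  | F  | F  || F
F  | F  | T  | T  | T  || F
F  | F  | T  | T  | F  || F
F  | F  | T  | F  | T  || F
F  | F  | T  | F  | F  || F
F  | F  | F  | T  | T  || F
F  | F  | F  | T  | F  || F
F  | F  | F  | F  | T  || F
F  | F  | F  | F  | F  || F
The formula is true on 12 of the 32 rows.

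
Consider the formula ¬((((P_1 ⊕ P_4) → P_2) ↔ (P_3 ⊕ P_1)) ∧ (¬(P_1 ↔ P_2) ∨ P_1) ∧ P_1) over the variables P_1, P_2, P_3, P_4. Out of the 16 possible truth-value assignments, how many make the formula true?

P_1 | P_2 | P_3 | P_4 || φ
 1  |  1  |  1  |  1  || 1
 1  |  1  |  1  |  0  || 1
 1  |  1  |  0  |  1  || 0
 1  |  1  |  0  |  0  || 0
 1  |  0  |  1  |  1  || 1
 1  |  0  |  1  |  0  || 0
 1  |  0  |  0  |  1  || 0
 1  |  0  |  0  |  0  || 1
 0  |  1  |  1  |  1  || 1
 0  |  1  |  1  |  0  || 1
 0  |  1  |  0  |  1  || 1
 0  |  1  |  0  |  0  || 1
 0  |  0  |  1  |  1  || 1
 0  |  0  |  1  |  0  || 1
 0  |  0  |  0  |  1  || 1
 0  |  0  |  0  |  0  || 1
The formula is true on 12 of the 16 rows.

12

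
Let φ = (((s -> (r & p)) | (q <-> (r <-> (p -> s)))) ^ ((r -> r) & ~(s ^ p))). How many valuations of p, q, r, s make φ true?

p  q  r  s  |  (r & p)  (s -> (r & p))  (p -> s)  (r <-> (p -> s))  (q <-> (r <-> (p -> s)))  (r -> r)  (s ^ p)  ~(s ^ p)  ((r -> r) & ~(s ^ p))  φ
0  0  0  0  |     0           1            1             0                     1                 1         0        1                1            0
0  0  0  1  |     0           0            1             0                     1                 1         1        0                0            1
0  0  1  0  |     0           1            1             1                     0                 1         0        1                1            0
0  0  1  1  |     0           0            1             1                     0                 1         1        0                0            0
0  1  0  0  |     0           1            1             0                     0                 1         0        1                1            0
0  1  0  1  |     0           0            1             0                     0                 1         1        0                0            0
0  1  1  0  |     0           1            1             1                     1                 1         0        1                1            0
0  1  1  1  |     0           0            1             1                     1                 1         1        0                0            1
1  0  0  0  |     0           1            0             1                     0                 1         1        0                0            1
1  0  0  1  |     0           0            1             0                     1                 1         0        1                1            0
1  0  1  0  |     1           1            0             0                     1                 1         1        0                0            1
1  0  1  1  |     1           1            1             1                     0                 1         0        1                1            0
1  1  0  0  |     0           1            0             1                     1                 1         1        0                0            1
1  1  0  1  |     0           0            1             0                     0                 1         0        1                1            1
1  1  1  0  |     1           1            0             0                     0                 1         1        0                0            1
1  1  1  1  |     1           1            1             1                     1                 1         0        1                1            0
The formula is true on 7 of the 16 rows.

7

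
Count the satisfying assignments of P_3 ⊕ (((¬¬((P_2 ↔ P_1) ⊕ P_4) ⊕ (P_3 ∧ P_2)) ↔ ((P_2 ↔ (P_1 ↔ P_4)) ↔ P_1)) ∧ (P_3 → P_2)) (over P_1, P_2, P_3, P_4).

10

P_1  P_2  P_3  P_4  |  φ
 F    F    F    F   |  T
 F    F    F    T   |  T
 F    F    T    F   |  T
 F    F    T    T   |  T
 F    T    F    F   |  T
 F    T    F    T   |  T
 F    T    T    F   |  T
 F    T    T    T   |  T
 T    F    F    F   |  F
 T    F    F    T   |  F
 T    F    T    F   |  T
 T    F    T    T   |  T
 T    T    F    F   |  F
 T    T    F    T   |  F
 T    T    T    F   |  F
 T    T    T    T   |  F
The formula is true on 10 of the 16 rows.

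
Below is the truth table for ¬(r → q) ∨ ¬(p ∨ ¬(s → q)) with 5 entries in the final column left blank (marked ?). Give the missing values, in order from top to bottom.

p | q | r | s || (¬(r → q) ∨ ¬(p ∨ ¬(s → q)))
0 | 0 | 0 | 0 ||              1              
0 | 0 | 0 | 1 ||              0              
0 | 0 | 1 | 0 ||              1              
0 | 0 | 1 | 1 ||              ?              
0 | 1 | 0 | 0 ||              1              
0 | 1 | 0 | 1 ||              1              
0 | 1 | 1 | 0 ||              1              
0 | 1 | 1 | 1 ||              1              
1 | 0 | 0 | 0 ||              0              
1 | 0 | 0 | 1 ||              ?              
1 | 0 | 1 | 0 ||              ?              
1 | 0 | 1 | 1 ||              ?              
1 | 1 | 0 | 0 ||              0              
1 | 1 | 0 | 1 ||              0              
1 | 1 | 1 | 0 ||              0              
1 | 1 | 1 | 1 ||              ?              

Row p=0, q=0, r=1, s=1: ¬(r → q) = 1, ¬(p ∨ ¬(s → q)) = 0, so (¬(r → q) ∨ ¬(p ∨ ¬(s → q))) = 1.
Row p=1, q=0, r=0, s=1: ¬(r → q) = 0, ¬(p ∨ ¬(s → q)) = 0, so (¬(r → q) ∨ ¬(p ∨ ¬(s → q))) = 0.
Row p=1, q=0, r=1, s=0: ¬(r → q) = 1, ¬(p ∨ ¬(s → q)) = 0, so (¬(r → q) ∨ ¬(p ∨ ¬(s → q))) = 1.
Row p=1, q=0, r=1, s=1: ¬(r → q) = 1, ¬(p ∨ ¬(s → q)) = 0, so (¬(r → q) ∨ ¬(p ∨ ¬(s → q))) = 1.
Row p=1, q=1, r=1, s=1: ¬(r → q) = 0, ¬(p ∨ ¬(s → q)) = 0, so (¬(r → q) ∨ ¬(p ∨ ¬(s → q))) = 0.

1, 0, 1, 1, 0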